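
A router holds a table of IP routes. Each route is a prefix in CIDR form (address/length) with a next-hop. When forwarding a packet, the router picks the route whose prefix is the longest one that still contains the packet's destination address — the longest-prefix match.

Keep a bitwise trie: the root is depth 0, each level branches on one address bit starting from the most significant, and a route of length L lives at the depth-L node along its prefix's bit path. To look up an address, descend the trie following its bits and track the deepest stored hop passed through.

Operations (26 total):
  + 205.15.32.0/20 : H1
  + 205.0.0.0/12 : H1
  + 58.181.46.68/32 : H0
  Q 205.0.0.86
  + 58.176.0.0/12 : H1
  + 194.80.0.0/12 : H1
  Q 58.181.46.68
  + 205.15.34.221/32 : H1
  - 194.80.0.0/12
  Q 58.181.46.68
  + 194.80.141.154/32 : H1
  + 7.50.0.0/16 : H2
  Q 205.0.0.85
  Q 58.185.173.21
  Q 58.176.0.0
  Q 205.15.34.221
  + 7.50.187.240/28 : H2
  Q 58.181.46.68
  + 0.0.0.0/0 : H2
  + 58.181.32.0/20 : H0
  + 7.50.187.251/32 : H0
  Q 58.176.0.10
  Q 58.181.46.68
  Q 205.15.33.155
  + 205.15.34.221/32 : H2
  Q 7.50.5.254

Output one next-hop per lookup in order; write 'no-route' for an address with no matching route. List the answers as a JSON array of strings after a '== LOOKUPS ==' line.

Apply in order:
  add 205.15.32.0/20 -> H1 at depth 20
  add 205.0.0.0/12 -> H1 at depth 12
  add 58.181.46.68/32 -> H0 at depth 32
  ? 205.0.0.86  path d0:-→d1:-→d2:-→d3:-→d4:-→d5:-→d6:-→d7:-→d8:-→d9:-→d10:-→d11:-→d12:H1  best=H1
  add 58.176.0.0/12 -> H1 at depth 12
  add 194.80.0.0/12 -> H1 at depth 12
  ? 58.181.46.68  path d0:-→d1:-→d2:-→d3:-→d4:-→d5:-→d6:-→d7:-→d8:-→d9:-→d10:-→d11:-→d12:H1→d13:-→d14:-→d15:-→d16:-→d17:-→d18:-→d19:-→d20:-→d21:-→d22:-→d23:-→d24:-→d25:-→d26:-→d27:-→d28:-→d29:-→d30:-→d31:-→d32:H0  best=H0
  add 205.15.34.221/32 -> H1 at depth 32
  - 194.80.0.0/12 clear@12
  ? 58.181.46.68  path d0:-→d1:-→d2:-→d3:-→d4:-→d5:-→d6:-→d7:-→d8:-→d9:-→d10:-→d11:-→d12:H1→d13:-→d14:-→d15:-→d16:-→d17:-→d18:-→d19:-→d20:-→d21:-→d22:-→d23:-→d24:-→d25:-→d26:-→d27:-→d28:-→d29:-→d30:-→d31:-→d32:H0  best=H0
  add 194.80.141.154/32 -> H1 at depth 32
  add 7.50.0.0/16 -> H2 at depth 16
  ? 205.0.0.85  path d0:-→d1:-→d2:-→d3:-→d4:-→d5:-→d6:-→d7:-→d8:-→d9:-→d10:-→d11:-→d12:H1  best=H1
  ? 58.185.173.21  path d0:-→d1:-→d2:-→d3:-→d4:-→d5:-→d6:-→d7:-→d8:-→d9:-→d10:-→d11:-→d12:H1  best=H1
  ? 58.176.0.0  path d0:-→d1:-→d2:-→d3:-→d4:-→d5:-→d6:-→d7:-→d8:-→d9:-→d10:-→d11:-→d12:H1→d13:-  best=H1
  ? 205.15.34.221  path d0:-→d1:-→d2:-→d3:-→d4:-→d5:-→d6:-→d7:-→d8:-→d9:-→d10:-→d11:-→d12:H1→d13:-→d14:-→d15:-→d16:-→d17:-→d18:-→d19:-→d20:H1→d21:-→d22:-→d23:-→d24:-→d25:-→d26:-→d27:-→d28:-→d29:-→d30:-→d31:-→d32:H1  best=H1
  add 7.50.187.240/28 -> H2 at depth 28
  ? 58.181.46.68  path d0:-→d1:-→d2:-→d3:-→d4:-→d5:-→d6:-→d7:-→d8:-→d9:-→d10:-→d11:-→d12:H1→d13:-→d14:-→d15:-→d16:-→d17:-→d18:-→d19:-→d20:-→d21:-→d22:-→d23:-→d24:-→d25:-→d26:-→d27:-→d28:-→d29:-→d30:-→d31:-→d32:H0  best=H0
  add 0.0.0.0/0 -> H2 at depth 0
  add 58.181.32.0/20 -> H0 at depth 20
  add 7.50.187.251/32 -> H0 at depth 32
  ? 58.176.0.10  path d0:H2→d1:-→d2:-→d3:-→d4:-→d5:-→d6:-→d7:-→d8:-→d9:-→d10:-→d11:-→d12:H1→d13:-  best=H1
  ? 58.181.46.68  path d0:H2→d1:-→d2:-→d3:-→d4:-→d5:-→d6:-→d7:-→d8:-→d9:-→d10:-→d11:-→d12:H1→d13:-→d14:-→d15:-→d16:-→d17:-→d18:-→d19:-→d20:H0→d21:-→d22:-→d23:-→d24:-→d25:-→d26:-→d27:-→d28:-→d29:-→d30:-→d31:-→d32:H0  best=H0
  ? 205.15.33.155  path d0:H2→d1:-→d2:-→d3:-→d4:-→d5:-→d6:-→d7:-→d8:-→d9:-→d10:-→d11:-→d12:H1→d13:-→d14:-→d15:-→d16:-→d17:-→d18:-→d19:-→d20:H1→d21:-→d22:-  best=H1
  add 205.15.34.221/32 -> H2 at depth 32
  ? 7.50.5.254  path d0:H2→d1:-→d2:-→d3:-→d4:-→d5:-→d6:-→d7:-→d8:-→d9:-→d10:-→d11:-→d12:-→d13:-→d14:-→d15:-→d16:H2  best=H2

== LOOKUPS ==
["H1","H0","H0","H1","H1","H1","H1","H0","H1","H0","H1","H2"]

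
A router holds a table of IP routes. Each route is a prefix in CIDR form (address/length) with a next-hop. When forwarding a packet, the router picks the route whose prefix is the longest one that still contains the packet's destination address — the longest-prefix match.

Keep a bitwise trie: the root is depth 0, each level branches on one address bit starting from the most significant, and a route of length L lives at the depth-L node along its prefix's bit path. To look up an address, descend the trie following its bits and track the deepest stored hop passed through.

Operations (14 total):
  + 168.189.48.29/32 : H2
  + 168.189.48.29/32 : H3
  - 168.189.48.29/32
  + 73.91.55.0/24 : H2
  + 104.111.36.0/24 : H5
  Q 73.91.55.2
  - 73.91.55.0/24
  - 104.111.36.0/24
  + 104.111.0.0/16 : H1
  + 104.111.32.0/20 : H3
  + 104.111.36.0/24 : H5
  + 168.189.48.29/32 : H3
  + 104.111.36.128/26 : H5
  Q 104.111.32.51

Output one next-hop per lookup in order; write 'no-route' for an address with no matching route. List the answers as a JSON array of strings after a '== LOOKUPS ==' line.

Trace:
  add 168.189.48.29/32 -> H2 at depth 32
  add 168.189.48.29/32 -> H3 at depth 32
  del 168.189.48.29/32 (clear depth 32)
  add 73.91.55.0/24 -> H2 at depth 24
  add 104.111.36.0/24 -> H5 at depth 24
  ? 73.91.55.2  path d0:-→d1:-→d2:-→d3:-→d4:-→d5:-→d6:-→d7:-→d8:-→d9:-→d10:-→d11:-→d12:-→d13:-→d14:-→d15:-→d16:-→d17:-→d18:-→d19:-→d20:-→d21:-→d22:-→d23:-→d24:H2  best=H2
  del 73.91.55.0/24 (clear depth 24)
  del 104.111.36.0/24 (clear depth 24)
  add 104.111.0.0/16 -> H1 at depth 16
  add 104.111.32.0/20 -> H3 at depth 20
  add 104.111.36.0/24 -> H5 at depth 24
  add 168.189.48.29/32 -> H3 at depth 32
  add 104.111.36.128/26 -> H5 at depth 26
  ? 104.111.32.51  path d0:-→d1:-→d2:-→d3:-→d4:-→d5:-→d6:-→d7:-→d8:-→d9:-→d10:-→d11:-→d12:-→d13:-→d14:-→d15:-→d16:H1→d17:-→d18:-→d19:-→d20:H3→d21:-  best=H3

== LOOKUPS ==
["H2","H3"]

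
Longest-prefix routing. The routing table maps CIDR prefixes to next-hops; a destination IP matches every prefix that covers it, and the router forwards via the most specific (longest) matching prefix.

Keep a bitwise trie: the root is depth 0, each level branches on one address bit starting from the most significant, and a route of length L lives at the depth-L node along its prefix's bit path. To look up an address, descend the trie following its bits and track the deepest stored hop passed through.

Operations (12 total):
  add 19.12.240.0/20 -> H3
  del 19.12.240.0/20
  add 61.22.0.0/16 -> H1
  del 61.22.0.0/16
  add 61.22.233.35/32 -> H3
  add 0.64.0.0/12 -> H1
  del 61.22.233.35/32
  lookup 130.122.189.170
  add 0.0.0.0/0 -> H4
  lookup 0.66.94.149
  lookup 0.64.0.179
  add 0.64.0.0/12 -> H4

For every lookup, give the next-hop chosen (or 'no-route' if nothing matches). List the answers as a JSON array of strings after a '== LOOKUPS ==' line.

Trace:
  add 19.12.240.0/20 -> H3 at depth 20
  - 19.12.240.0/20 clear@20
  add 61.22.0.0/16 -> H1 at depth 16
  - 61.22.0.0/16 clear@16
  add 61.22.233.35/32 -> H3 at depth 32
  add 0.64.0.0/12 -> H1 at depth 12
  - 61.22.233.35/32 clear@32
  Q 130.122.189.170: descend ε ; hops seen [∅] ; pick no-route
  add 0.0.0.0/0 -> H4 at depth 0
  Q 0.66.94.149: descend 000000000100 ; hops seen [H4,H1] ; pick H1
  Q 0.64.0.179: descend 000000000100 ; hops seen [H4,H1] ; pick H1
  add 0.64.0.0/12 -> H4 at depth 12

== LOOKUPS ==
["no-route","H1","H1"]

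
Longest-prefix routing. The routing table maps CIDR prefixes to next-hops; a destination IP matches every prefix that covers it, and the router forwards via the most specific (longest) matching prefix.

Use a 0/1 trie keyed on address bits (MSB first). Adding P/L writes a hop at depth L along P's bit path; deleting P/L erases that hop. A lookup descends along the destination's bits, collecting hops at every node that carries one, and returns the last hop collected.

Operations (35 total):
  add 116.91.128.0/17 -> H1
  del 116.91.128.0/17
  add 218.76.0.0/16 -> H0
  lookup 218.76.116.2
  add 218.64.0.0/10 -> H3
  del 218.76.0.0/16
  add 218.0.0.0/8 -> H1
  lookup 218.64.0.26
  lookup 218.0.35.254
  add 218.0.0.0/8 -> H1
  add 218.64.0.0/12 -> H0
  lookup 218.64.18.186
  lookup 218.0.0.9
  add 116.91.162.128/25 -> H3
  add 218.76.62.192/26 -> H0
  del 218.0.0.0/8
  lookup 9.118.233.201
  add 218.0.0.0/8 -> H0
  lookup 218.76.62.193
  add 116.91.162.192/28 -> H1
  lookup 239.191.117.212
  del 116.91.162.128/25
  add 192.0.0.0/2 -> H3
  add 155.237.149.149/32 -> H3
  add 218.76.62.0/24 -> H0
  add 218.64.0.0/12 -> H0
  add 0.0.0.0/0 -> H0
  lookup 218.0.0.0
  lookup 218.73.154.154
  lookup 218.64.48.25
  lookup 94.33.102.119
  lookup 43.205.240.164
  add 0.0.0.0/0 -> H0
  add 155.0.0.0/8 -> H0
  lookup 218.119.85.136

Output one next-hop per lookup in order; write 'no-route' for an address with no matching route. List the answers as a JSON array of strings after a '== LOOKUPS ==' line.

Apply in order:
  add 116.91.128.0/17 -> H1 at depth 17
  del 116.91.128.0/17 (clear depth 17)
  add 218.76.0.0/16 -> H0 at depth 16
  ? 218.76.116.2  path d0:-→d1:-→d2:-→d3:-→d4:-→d5:-→d6:-→d7:-→d8:-→d9:-→d10:-→d11:-→d12:-→d13:-→d14:-→d15:-→d16:H0  best=H0
  add 218.64.0.0/10 -> H3 at depth 10
  del 218.76.0.0/16 (clear depth 16)
  add 218.0.0.0/8 -> H1 at depth 8
  ? 218.64.0.26  path d0:-→d1:-→d2:-→d3:-→d4:-→d5:-→d6:-→d7:-→d8:H1→d9:-→d10:H3→d11:-→d12:-  best=H3
  ? 218.0.35.254  path d0:-→d1:-→d2:-→d3:-→d4:-→d5:-→d6:-→d7:-→d8:H1→d9:-  best=H1
  add 218.0.0.0/8 -> H1 at depth 8
  add 218.64.0.0/12 -> H0 at depth 12
  ? 218.64.18.186  path d0:-→d1:-→d2:-→d3:-→d4:-→d5:-→d6:-→d7:-→d8:H1→d9:-→d10:H3→d11:-→d12:H0  best=H0
  ? 218.0.0.9  path d0:-→d1:-→d2:-→d3:-→d4:-→d5:-→d6:-→d7:-→d8:H1→d9:-  best=H1
  add 116.91.162.128/25 -> H3 at depth 25
  add 218.76.62.192/26 -> H0 at depth 26
  del 218.0.0.0/8 (clear depth 8)
  ? 9.118.233.201  path d0:-→d1:-  best=no-route
  add 218.0.0.0/8 -> H0 at depth 8
  ? 218.76.62.193  path d0:-→d1:-→d2:-→d3:-→d4:-→d5:-→d6:-→d7:-→d8:H0→d9:-→d10:H3→d11:-→d12:H0→d13:-→d14:-→d15:-→d16:-→d17:-→d18:-→d19:-→d20:-→d21:-→d22:-→d23:-→d24:-→d25:-→d26:H0  best=H0
  add 116.91.162.192/28 -> H1 at depth 28
  ? 239.191.117.212  path d0:-→d1:-→d2:-  best=no-route
  del 116.91.162.128/25 (clear depth 25)
  add 192.0.0.0/2 -> H3 at depth 2
  add 155.237.149.149/32 -> H3 at depth 32
  add 218.76.62.0/24 -> H0 at depth 24
  add 218.64.0.0/12 -> H0 at depth 12
  add 0.0.0.0/0 -> H0 at depth 0
  ? 218.0.0.0  path d0:H0→d1:-→d2:H3→d3:-→d4:-→d5:-→d6:-→d7:-→d8:H0→d9:-  best=H0
  ? 218.73.154.154  path d0:H0→d1:-→d2:H3→d3:-→d4:-→d5:-→d6:-→d7:-→d8:H0→d9:-→d10:H3→d11:-→d12:H0→d13:-  best=H0
  ? 218.64.48.25  path d0:H0→d1:-→d2:H3→d3:-→d4:-→d5:-→d6:-→d7:-→d8:H0→d9:-→d10:H3→d11:-→d12:H0  best=H0
  ? 94.33.102.119  path d0:H0→d1:-→d2:-  best=H0
  ? 43.205.240.164  path d0:H0→d1:-  best=H0
  add 0.0.0.0/0 -> H0 at depth 0
  add 155.0.0.0/8 -> H0 at depth 8
  ? 218.119.85.136  path d0:H0→d1:-→d2:H3→d3:-→d4:-→d5:-→d6:-→d7:-→d8:H0→d9:-→d10:H3  best=H3

== LOOKUPS ==
["H0","H3","H1","H0","H1","no-route","H0","no-route","H0","H0","H0","H0","H0","H3"]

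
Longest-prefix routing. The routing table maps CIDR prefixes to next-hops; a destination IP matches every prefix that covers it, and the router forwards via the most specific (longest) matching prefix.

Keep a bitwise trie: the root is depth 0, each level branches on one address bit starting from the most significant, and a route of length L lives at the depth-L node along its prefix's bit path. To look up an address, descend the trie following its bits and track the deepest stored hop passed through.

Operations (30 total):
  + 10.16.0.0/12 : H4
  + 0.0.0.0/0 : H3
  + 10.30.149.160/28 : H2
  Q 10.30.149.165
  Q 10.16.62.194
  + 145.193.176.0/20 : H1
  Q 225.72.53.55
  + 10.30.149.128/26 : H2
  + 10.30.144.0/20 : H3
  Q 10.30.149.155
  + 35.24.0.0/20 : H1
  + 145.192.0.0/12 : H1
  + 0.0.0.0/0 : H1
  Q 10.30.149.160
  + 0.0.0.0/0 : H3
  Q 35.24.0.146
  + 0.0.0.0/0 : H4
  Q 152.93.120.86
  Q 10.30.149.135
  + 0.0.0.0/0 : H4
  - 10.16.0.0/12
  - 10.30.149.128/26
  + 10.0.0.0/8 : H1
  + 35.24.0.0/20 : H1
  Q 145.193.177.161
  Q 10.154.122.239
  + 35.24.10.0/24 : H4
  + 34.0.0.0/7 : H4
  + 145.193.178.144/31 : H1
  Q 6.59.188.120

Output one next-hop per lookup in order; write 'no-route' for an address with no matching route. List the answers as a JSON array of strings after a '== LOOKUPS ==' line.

Apply in order:
  + 10.16.0.0/12 (H4) depth=12
  + 0.0.0.0/0 (H3) depth=0
  + 10.30.149.160/28 (H2) depth=28
  ? 10.30.149.165  path d0:H3→d1:-→d2:-→d3:-→d4:-→d5:-→d6:-→d7:-→d8:-→d9:-→d10:-→d11:-→d12:H4→d13:-→d14:-→d15:-→d16:-→d17:-→d18:-→d19:-→d20:-→d21:-→d22:-→d23:-→d24:-→d25:-→d26:-→d27:-→d28:H2  best=H2
  ? 10.16.62.194  path d0:H3→d1:-→d2:-→d3:-→d4:-→d5:-→d6:-→d7:-→d8:-→d9:-→d10:-→d11:-→d12:H4  best=H4
  + 145.193.176.0/20 (H1) depth=20
  ? 225.72.53.55  path d0:H3→d1:-  best=H3
  + 10.30.149.128/26 (H2) depth=26
  + 10.30.144.0/20 (H3) depth=20
  ? 10.30.149.155  path d0:H3→d1:-→d2:-→d3:-→d4:-→d5:-→d6:-→d7:-→d8:-→d9:-→d10:-→d11:-→d12:H4→d13:-→d14:-→d15:-→d16:-→d17:-→d18:-→d19:-→d20:H3→d21:-→d22:-→d23:-→d24:-→d25:-→d26:H2  best=H2
  + 35.24.0.0/20 (H1) depth=20
  + 145.192.0.0/12 (H1) depth=12
  + 0.0.0.0/0 (H1) depth=0
  ? 10.30.149.160  path d0:H1→d1:-→d2:-→d3:-→d4:-→d5:-→d6:-→d7:-→d8:-→d9:-→d10:-→d11:-→d12:H4→d13:-→d14:-→d15:-→d16:-→d17:-→d18:-→d19:-→d20:H3→d21:-→d22:-→d23:-→d24:-→d25:-→d26:H2→d27:-→d28:H2  best=H2
  + 0.0.0.0/0 (H3) depth=0
  ? 35.24.0.146  path d0:H3→d1:-→d2:-→d3:-→d4:-→d5:-→d6:-→d7:-→d8:-→d9:-→d10:-→d11:-→d12:-→d13:-→d14:-→d15:-→d16:-→d17:-→d18:-→d19:-→d20:H1  best=H1
  + 0.0.0.0/0 (H4) depth=0
  ? 152.93.120.86  path d0:H4→d1:-→d2:-→d3:-→d4:-  best=H4
  ? 10.30.149.135  path d0:H4→d1:-→d2:-→d3:-→d4:-→d5:-→d6:-→d7:-→d8:-→d9:-→d10:-→d11:-→d12:H4→d13:-→d14:-→d15:-→d16:-→d17:-→d18:-→d19:-→d20:H3→d21:-→d22:-→d23:-→d24:-→d25:-→d26:H2  best=H2
  + 0.0.0.0/0 (H4) depth=0
  del 10.16.0.0/12 (clear depth 12)
  del 10.30.149.128/26 (clear depth 26)
  + 10.0.0.0/8 (H1) depth=8
  + 35.24.0.0/20 (H1) depth=20
  ? 145.193.177.161  path d0:H4→d1:-→d2:-→d3:-→d4:-→d5:-→d6:-→d7:-→d8:-→d9:-→d10:-→d11:-→d12:H1→d13:-→d14:-→d15:-→d16:-→d17:-→d18:-→d19:-→d20:H1  best=H1
  ? 10.154.122.239  path d0:H4→d1:-→d2:-→d3:-→d4:-→d5:-→d6:-→d7:-→d8:H1  best=H1
  + 35.24.10.0/24 (H4) depth=24
  + 34.0.0.0/7 (H4) depth=7
  + 145.193.178.144/31 (H1) depth=31
  ? 6.59.188.120  path d0:H4→d1:-→d2:-→d3:-→d4:-  best=H4

== LOOKUPS ==
["H2","H4","H3","H2","H2","H1","H4","H2","H1","H1","H4"]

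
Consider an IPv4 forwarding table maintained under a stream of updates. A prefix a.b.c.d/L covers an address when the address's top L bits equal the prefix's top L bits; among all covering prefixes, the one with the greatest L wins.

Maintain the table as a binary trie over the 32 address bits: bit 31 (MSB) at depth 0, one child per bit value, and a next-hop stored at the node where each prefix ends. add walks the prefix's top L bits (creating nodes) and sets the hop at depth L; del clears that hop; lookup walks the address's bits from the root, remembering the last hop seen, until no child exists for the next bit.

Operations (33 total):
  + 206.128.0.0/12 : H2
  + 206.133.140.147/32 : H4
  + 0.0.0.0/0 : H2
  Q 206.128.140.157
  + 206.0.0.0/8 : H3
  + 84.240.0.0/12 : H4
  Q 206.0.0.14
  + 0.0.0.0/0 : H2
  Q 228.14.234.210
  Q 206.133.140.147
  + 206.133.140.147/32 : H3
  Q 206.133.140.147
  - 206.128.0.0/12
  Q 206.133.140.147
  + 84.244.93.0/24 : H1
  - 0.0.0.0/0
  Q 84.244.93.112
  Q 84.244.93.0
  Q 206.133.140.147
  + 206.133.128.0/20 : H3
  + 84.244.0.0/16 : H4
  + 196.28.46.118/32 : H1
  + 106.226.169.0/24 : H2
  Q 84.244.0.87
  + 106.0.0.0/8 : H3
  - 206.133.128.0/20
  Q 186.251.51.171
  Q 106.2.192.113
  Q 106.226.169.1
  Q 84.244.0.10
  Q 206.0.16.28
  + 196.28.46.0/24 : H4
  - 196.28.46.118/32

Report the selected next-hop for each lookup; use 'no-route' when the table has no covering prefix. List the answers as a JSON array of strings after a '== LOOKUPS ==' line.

Apply in order:
  add 206.128.0.0/12 -> H2 at depth 12
  add 206.133.140.147/32 -> H4 at depth 32
  add 0.0.0.0/0 -> H2 at depth 0
  lookup 206.128.140.157: bits 1100111010000 walk d0:H2→d1:-→d2:-→d3:-→d4:-→d5:-→d6:-→d7:-→d8:-→d9:-→d10:-→d11:-→d12:H2→d13:- -> H2
  add 206.0.0.0/8 -> H3 at depth 8
  add 84.240.0.0/12 -> H4 at depth 12
  lookup 206.0.0.14: bits 11001110 walk d0:H2→d1:-→d2:-→d3:-→d4:-→d5:-→d6:-→d7:-→d8:H3 -> H3
  add 0.0.0.0/0 -> H2 at depth 0
  lookup 228.14.234.210: bits 11 walk d0:H2→d1:-→d2:- -> H2
  lookup 206.133.140.147: bits 11001110100001011000110010010011 walk d0:H2→d1:-→d2:-→d3:-→d4:-→d5:-→d6:-→d7:-→d8:H3→d9:-→d10:-→d11:-→d12:H2→d13:-→d14:-→d15:-→d16:-→d17:-→d18:-→d19:-→d20:-→d21:-→d22:-→d23:-→d24:-→d25:-→d26:-→d27:-→d28:-→d29:-→d30:-→d31:-→d32:H4 -> H4
  add 206.133.140.147/32 -> H3 at depth 32
  lookup 206.133.140.147: bits 11001110100001011000110010010011 walk d0:H2→d1:-→d2:-→d3:-→d4:-→d5:-→d6:-→d7:-→d8:H3→d9:-→d10:-→d11:-→d12:H2→d13:-→d14:-→d15:-→d16:-→d17:-→d18:-→d19:-→d20:-→d21:-→d22:-→d23:-→d24:-→d25:-→d26:-→d27:-→d28:-→d29:-→d30:-→d31:-→d32:H3 -> H3
  - 206.128.0.0/12 clear@12
  lookup 206.133.140.147: bits 11001110100001011000110010010011 walk d0:H2→d1:-→d2:-→d3:-→d4:-→d5:-→d6:-→d7:-→d8:H3→d9:-→d10:-→d11:-→d12:-→d13:-→d14:-→d15:-→d16:-→d17:-→d18:-→d19:-→d20:-→d21:-→d22:-→d23:-→d24:-→d25:-→d26:-→d27:-→d28:-→d29:-→d30:-→d31:-→d32:H3 -> H3
  add 84.244.93.0/24 -> H1 at depth 24
  - 0.0.0.0/0 clear@0
  lookup 84.244.93.112: bits 010101001111010001011101 walk d0:-→d1:-→d2:-→d3:-→d4:-→d5:-→d6:-→d7:-→d8:-→d9:-→d10:-→d11:-→d12:H4→d13:-→d14:-→d15:-→d16:-→d17:-→d18:-→d19:-→d20:-→d21:-→d22:-→d23:-→d24:H1 -> H1
  lookup 84.244.93.0: bits 010101001111010001011101 walk d0:-→d1:-→d2:-→d3:-→d4:-→d5:-→d6:-→d7:-→d8:-→d9:-→d10:-→d11:-→d12:H4→d13:-→d14:-→d15:-→d16:-→d17:-→d18:-→d19:-→d20:-→d21:-→d22:-→d23:-→d24:H1 -> H1
  lookup 206.133.140.147: bits 11001110100001011000110010010011 walk d0:-→d1:-→d2:-→d3:-→d4:-→d5:-→d6:-→d7:-→d8:H3→d9:-→d10:-→d11:-→d12:-→d13:-→d14:-→d15:-→d16:-→d17:-→d18:-→d19:-→d20:-→d21:-→d22:-→d23:-→d24:-→d25:-→d26:-→d27:-→d28:-→d29:-→d30:-→d31:-→d32:H3 -> H3
  add 206.133.128.0/20 -> H3 at depth 20
  add 84.244.0.0/16 -> H4 at depth 16
  add 196.28.46.118/32 -> H1 at depth 32
  add 106.226.169.0/24 -> H2 at depth 24
  lookup 84.244.0.87: bits 01010100111101000 walk d0:-→d1:-→d2:-→d3:-→d4:-→d5:-→d6:-→d7:-→d8:-→d9:-→d10:-→d11:-→d12:H4→d13:-→d14:-→d15:-→d16:H4→d17:- -> H4
  add 106.0.0.0/8 -> H3 at depth 8
  - 206.133.128.0/20 clear@20
  lookup 186.251.51.171: bits 1 walk d0:-→d1:- -> no-route
  lookup 106.2.192.113: bits 01101010 walk d0:-→d1:-→d2:-→d3:-→d4:-→d5:-→d6:-→d7:-→d8:H3 -> H3
  lookup 106.226.169.1: bits 011010101110001010101001 walk d0:-→d1:-→d2:-→d3:-→d4:-→d5:-→d6:-→d7:-→d8:H3→d9:-→d10:-→d11:-→d12:-→d13:-→d14:-→d15:-→d16:-→d17:-→d18:-→d19:-→d20:-→d21:-→d22:-→d23:-→d24:H2 -> H2
  lookup 84.244.0.10: bits 01010100111101000 walk d0:-→d1:-→d2:-→d3:-→d4:-→d5:-→d6:-→d7:-→d8:-→d9:-→d10:-→d11:-→d12:H4→d13:-→d14:-→d15:-→d16:H4→d17:- -> H4
  lookup 206.0.16.28: bits 11001110 walk d0:-→d1:-→d2:-→d3:-→d4:-→d5:-→d6:-→d7:-→d8:H3 -> H3
  add 196.28.46.0/24 -> H4 at depth 24
  - 196.28.46.118/32 clear@32

== LOOKUPS ==
["H2","H3","H2","H4","H3","H3","H1","H1","H3","H4","no-route","H3","H2","H4","H3"]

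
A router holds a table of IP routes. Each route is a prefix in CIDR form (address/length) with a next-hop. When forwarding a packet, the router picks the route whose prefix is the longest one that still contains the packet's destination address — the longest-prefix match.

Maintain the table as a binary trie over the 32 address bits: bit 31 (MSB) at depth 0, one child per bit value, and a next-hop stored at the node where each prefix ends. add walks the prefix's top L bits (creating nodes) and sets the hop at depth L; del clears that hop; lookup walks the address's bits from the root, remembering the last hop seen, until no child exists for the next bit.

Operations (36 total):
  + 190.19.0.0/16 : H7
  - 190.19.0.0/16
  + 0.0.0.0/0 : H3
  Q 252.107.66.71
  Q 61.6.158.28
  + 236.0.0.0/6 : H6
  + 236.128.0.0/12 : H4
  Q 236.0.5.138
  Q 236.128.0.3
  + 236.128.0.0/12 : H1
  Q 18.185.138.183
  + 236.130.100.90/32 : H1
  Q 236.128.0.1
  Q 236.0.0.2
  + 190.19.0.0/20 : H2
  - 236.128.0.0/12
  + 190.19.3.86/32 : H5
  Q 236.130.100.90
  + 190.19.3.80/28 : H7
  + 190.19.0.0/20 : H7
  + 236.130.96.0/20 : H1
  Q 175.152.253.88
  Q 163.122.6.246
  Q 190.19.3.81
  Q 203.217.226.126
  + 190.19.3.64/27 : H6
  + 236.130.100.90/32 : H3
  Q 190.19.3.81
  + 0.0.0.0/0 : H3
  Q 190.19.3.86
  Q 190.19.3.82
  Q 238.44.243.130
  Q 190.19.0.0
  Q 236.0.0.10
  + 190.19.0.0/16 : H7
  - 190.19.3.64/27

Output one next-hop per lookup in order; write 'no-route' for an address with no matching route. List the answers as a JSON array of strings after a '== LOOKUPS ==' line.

Trace:
  + 190.19.0.0/16 (H7) depth=16
  del 190.19.0.0/16 (clear depth 16)
  + 0.0.0.0/0 (H3) depth=0
  lookup 252.107.66.71: bits 1 walk d0:H3→d1:- -> H3
  lookup 61.6.158.28: bits ε walk d0:H3 -> H3
  + 236.0.0.0/6 (H6) depth=6
  + 236.128.0.0/12 (H4) depth=12
  lookup 236.0.5.138: bits 11101100 walk d0:H3→d1:-→d2:-→d3:-→d4:-→d5:-→d6:H6→d7:-→d8:- -> H6
  lookup 236.128.0.3: bits 111011001000 walk d0:H3→d1:-→d2:-→d3:-→d4:-→d5:-→d6:H6→d7:-→d8:-→d9:-→d10:-→d11:-→d12:H4 -> H4
  + 236.128.0.0/12 (H1) depth=12
  lookup 18.185.138.183: bits ε walk d0:H3 -> H3
  + 236.130.100.90/32 (H1) depth=32
  lookup 236.128.0.1: bits 11101100100000 walk d0:H3→d1:-→d2:-→d3:-→d4:-→d5:-→d6:H6→d7:-→d8:-→d9:-→d10:-→d11:-→d12:H1→d13:-→d14:- -> H1
  lookup 236.0.0.2: bits 11101100 walk d0:H3→d1:-→d2:-→d3:-→d4:-→d5:-→d6:H6→d7:-→d8:- -> H6
  + 190.19.0.0/20 (H2) depth=20
  del 236.128.0.0/12 (clear depth 12)
  + 190.19.3.86/32 (H5) depth=32
  lookup 236.130.100.90: bits 11101100100000100110010001011010 walk d0:H3→d1:-→d2:-→d3:-→d4:-→d5:-→d6:H6→d7:-→d8:-→d9:-→d10:-→d11:-→d12:-→d13:-→d14:-→d15:-→d16:-→d17:-→d18:-→d19:-→d20:-→d21:-→d22:-→d23:-→d24:-→d25:-→d26:-→d27:-→d28:-→d29:-→d30:-→d31:-→d32:H1 -> H1
  + 190.19.3.80/28 (H7) depth=28
  + 190.19.0.0/20 (H7) depth=20
  + 236.130.96.0/20 (H1) depth=20
  lookup 175.152.253.88: bits 101 walk d0:H3→d1:-→d2:-→d3:- -> H3
  lookup 163.122.6.246: bits 101 walk d0:H3→d1:-→d2:-→d3:- -> H3
  lookup 190.19.3.81: bits 10111110000100110000001101010 walk d0:H3→d1:-→d2:-→d3:-→d4:-→d5:-→d6:-→d7:-→d8:-→d9:-→d10:-→d11:-→d12:-→d13:-→d14:-→d15:-→d16:-→d17:-→d18:-→d19:-→d20:H7→d21:-→d22:-→d23:-→d24:-→d25:-→d26:-→d27:-→d28:H7→d29:- -> H7
  lookup 203.217.226.126: bits 11 walk d0:H3→d1:-→d2:- -> H3
  + 190.19.3.64/27 (H6) depth=27
  + 236.130.100.90/32 (H3) depth=32
  lookup 190.19.3.81: bits 10111110000100110000001101010 walk d0:H3→d1:-→d2:-→d3:-→d4:-→d5:-→d6:-→d7:-→d8:-→d9:-→d10:-→d11:-→d12:-→d13:-→d14:-→d15:-→d16:-→d17:-→d18:-→d19:-→d20:H7→d21:-→d22:-→d23:-→d24:-→d25:-→d26:-→d27:H6→d28:H7→d29:- -> H7
  + 0.0.0.0/0 (H3) depth=0
  lookup 190.19.3.86: bits 10111110000100110000001101010110 walk d0:H3→d1:-→d2:-→d3:-→d4:-→d5:-→d6:-→d7:-→d8:-→d9:-→d10:-→d11:-→d12:-→d13:-→d14:-→d15:-→d16:-→d17:-→d18:-→d19:-→d20:H7→d21:-→d22:-→d23:-→d24:-→d25:-→d26:-→d27:H6→d28:H7→d29:-→d30:-→d31:-→d32:H5 -> H5
  lookup 190.19.3.82: bits 10111110000100110000001101010 walk d0:H3→d1:-→d2:-→d3:-→d4:-→d5:-→d6:-→d7:-→d8:-→d9:-→d10:-→d11:-→d12:-→d13:-→d14:-→d15:-→d16:-→d17:-→d18:-→d19:-→d20:H7→d21:-→d22:-→d23:-→d24:-→d25:-→d26:-→d27:H6→d28:H7→d29:- -> H7
  lookup 238.44.243.130: bits 111011 walk d0:H3→d1:-→d2:-→d3:-→d4:-→d5:-→d6:H6 -> H6
  lookup 190.19.0.0: bits 1011111000010011000000 walk d0:H3→d1:-→d2:-→d3:-→d4:-→d5:-→d6:-→d7:-→d8:-→d9:-→d10:-→d11:-→d12:-→d13:-→d14:-→d15:-→d16:-→d17:-→d18:-→d19:-→d20:H7→d21:-→d22:- -> H7
  lookup 236.0.0.10: bits 11101100 walk d0:H3→d1:-→d2:-→d3:-→d4:-→d5:-→d6:H6→d7:-→d8:- -> H6
  + 190.19.0.0/16 (H7) depth=16
  del 190.19.3.64/27 (clear depth 27)

== LOOKUPS ==
["H3","H3","H6","H4","H3","H1","H6","H1","H3","H3","H7","H3","H7","H5","H7","H6","H7","H6"]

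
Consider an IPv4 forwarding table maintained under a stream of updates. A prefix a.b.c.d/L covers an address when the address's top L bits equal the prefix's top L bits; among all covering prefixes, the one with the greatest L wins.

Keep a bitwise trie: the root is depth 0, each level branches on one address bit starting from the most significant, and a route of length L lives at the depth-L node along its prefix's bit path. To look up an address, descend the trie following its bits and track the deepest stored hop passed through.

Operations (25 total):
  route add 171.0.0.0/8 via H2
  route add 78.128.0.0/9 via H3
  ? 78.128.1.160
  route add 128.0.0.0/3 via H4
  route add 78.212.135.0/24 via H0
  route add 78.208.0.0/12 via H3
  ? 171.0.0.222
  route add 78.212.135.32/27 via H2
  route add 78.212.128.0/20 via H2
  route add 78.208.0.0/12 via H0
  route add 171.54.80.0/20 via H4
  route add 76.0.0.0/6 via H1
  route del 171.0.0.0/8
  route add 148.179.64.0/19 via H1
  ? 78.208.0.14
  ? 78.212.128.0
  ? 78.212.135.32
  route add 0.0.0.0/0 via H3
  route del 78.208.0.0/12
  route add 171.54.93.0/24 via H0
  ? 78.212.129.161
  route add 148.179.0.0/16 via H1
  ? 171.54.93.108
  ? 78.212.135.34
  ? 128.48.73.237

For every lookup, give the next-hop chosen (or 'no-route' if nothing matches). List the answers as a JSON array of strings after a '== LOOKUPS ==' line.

Trace:
  add 171.0.0.0/8 -> H2 at depth 8
  add 78.128.0.0/9 -> H3 at depth 9
  lookup 78.128.1.160: bits 010011101 walk d0:-→d1:-→d2:-→d3:-→d4:-→d5:-→d6:-→d7:-→d8:-→d9:H3 -> H3
  add 128.0.0.0/3 -> H4 at depth 3
  add 78.212.135.0/24 -> H0 at depth 24
  add 78.208.0.0/12 -> H3 at depth 12
  lookup 171.0.0.222: bits 10101011 walk d0:-→d1:-→d2:-→d3:-→d4:-→d5:-→d6:-→d7:-→d8:H2 -> H2
  add 78.212.135.32/27 -> H2 at depth 27
  add 78.212.128.0/20 -> H2 at depth 20
  add 78.208.0.0/12 -> H0 at depth 12
  add 171.54.80.0/20 -> H4 at depth 20
  add 76.0.0.0/6 -> H1 at depth 6
  del 171.0.0.0/8 (clear depth 8)
  add 148.179.64.0/19 -> H1 at depth 19
  lookup 78.208.0.14: bits 0100111011010 walk d0:-→d1:-→d2:-→d3:-→d4:-→d5:-→d6:H1→d7:-→d8:-→d9:H3→d10:-→d11:-→d12:H0→d13:- -> H0
  lookup 78.212.128.0: bits 010011101101010010000 walk d0:-→d1:-→d2:-→d3:-→d4:-→d5:-→d6:H1→d7:-→d8:-→d9:H3→d10:-→d11:-→d12:H0→d13:-→d14:-→d15:-→d16:-→d17:-→d18:-→d19:-→d20:H2→d21:- -> H2
  lookup 78.212.135.32: bits 010011101101010010000111001 walk d0:-→d1:-→d2:-→d3:-→d4:-→d5:-→d6:H1→d7:-→d8:-→d9:H3→d10:-→d11:-→d12:H0→d13:-→d14:-→d15:-→d16:-→d17:-→d18:-→d19:-→d20:H2→d21:-→d22:-→d23:-→d24:H0→d25:-→d26:-→d27:H2 -> H2
  add 0.0.0.0/0 -> H3 at depth 0
  del 78.208.0.0/12 (clear depth 12)
  add 171.54.93.0/24 -> H0 at depth 24
  lookup 78.212.129.161: bits 010011101101010010000 walk d0:H3→d1:-→d2:-→d3:-→d4:-→d5:-→d6:H1→d7:-→d8:-→d9:H3→d10:-→d11:-→d12:-→d13:-→d14:-→d15:-→d16:-→d17:-→d18:-→d19:-→d20:H2→d21:- -> H2
  add 148.179.0.0/16 -> H1 at depth 16
  lookup 171.54.93.108: bits 101010110011011001011101 walk d0:H3→d1:-→d2:-→d3:-→d4:-→d5:-→d6:-→d7:-→d8:-→d9:-→d10:-→d11:-→d12:-→d13:-→d14:-→d15:-→d16:-→d17:-→d18:-→d19:-→d20:H4→d21:-→d22:-→d23:-→d24:H0 -> H0
  lookup 78.212.135.34: bits 010011101101010010000111001 walk d0:H3→d1:-→d2:-→d3:-→d4:-→d5:-→d6:H1→d7:-→d8:-→d9:H3→d10:-→d11:-→d12:-→d13:-→d14:-→d15:-→d16:-→d17:-→d18:-→d19:-→d20:H2→d21:-→d22:-→d23:-→d24:H0→d25:-→d26:-→d27:H2 -> H2
  lookup 128.48.73.237: bits 100 walk d0:H3→d1:-→d2:-→d3:H4 -> H4

== LOOKUPS ==
["H3","H2","H0","H2","H2","H2","H0","H2","H4"]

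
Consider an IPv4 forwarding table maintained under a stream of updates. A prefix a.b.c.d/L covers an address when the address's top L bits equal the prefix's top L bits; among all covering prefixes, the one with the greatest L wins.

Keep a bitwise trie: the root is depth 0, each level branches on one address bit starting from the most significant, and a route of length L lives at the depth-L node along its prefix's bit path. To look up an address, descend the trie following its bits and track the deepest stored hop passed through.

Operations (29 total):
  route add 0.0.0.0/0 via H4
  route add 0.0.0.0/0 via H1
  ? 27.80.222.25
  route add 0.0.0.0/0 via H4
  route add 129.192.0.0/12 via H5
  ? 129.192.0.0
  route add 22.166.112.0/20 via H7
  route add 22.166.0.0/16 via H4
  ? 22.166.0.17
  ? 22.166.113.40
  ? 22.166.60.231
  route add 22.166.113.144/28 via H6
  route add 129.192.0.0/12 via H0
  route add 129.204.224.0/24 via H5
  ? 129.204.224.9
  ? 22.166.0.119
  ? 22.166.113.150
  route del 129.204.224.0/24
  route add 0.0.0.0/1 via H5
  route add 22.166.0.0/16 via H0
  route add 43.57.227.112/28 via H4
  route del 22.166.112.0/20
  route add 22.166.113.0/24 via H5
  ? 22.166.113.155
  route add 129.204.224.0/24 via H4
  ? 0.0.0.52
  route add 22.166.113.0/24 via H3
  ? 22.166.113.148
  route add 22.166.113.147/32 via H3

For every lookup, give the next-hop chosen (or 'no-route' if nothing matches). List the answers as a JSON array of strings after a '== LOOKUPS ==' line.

Apply in order:
  + 0.0.0.0/0 (H4) depth=0
  + 0.0.0.0/0 (H1) depth=0
  lookup 27.80.222.25: bits ε walk d0:H1 -> H1
  + 0.0.0.0/0 (H4) depth=0
  + 129.192.0.0/12 (H5) depth=12
  lookup 129.192.0.0: bits 100000011100 walk d0:H4→d1:-→d2:-→d3:-→d4:-→d5:-→d6:-→d7:-→d8:-→d9:-→d10:-→d11:-→d12:H5 -> H5
  + 22.166.112.0/20 (H7) depth=20
  + 22.166.0.0/16 (H4) depth=16
  lookup 22.166.0.17: bits 00010110101001100 walk d0:H4→d1:-→d2:-→d3:-→d4:-→d5:-→d6:-→d7:-→d8:-→d9:-→d10:-→d11:-→d12:-→d13:-→d14:-→d15:-→d16:H4→d17:- -> H4
  lookup 22.166.113.40: bits 00010110101001100111 walk d0:H4→d1:-→d2:-→d3:-→d4:-→d5:-→d6:-→d7:-→d8:-→d9:-→d10:-→d11:-→d12:-→d13:-→d14:-→d15:-→d16:H4→d17:-→d18:-→d19:-→d20:H7 -> H7
  lookup 22.166.60.231: bits 00010110101001100 walk d0:H4→d1:-→d2:-→d3:-→d4:-→d5:-→d6:-→d7:-→d8:-→d9:-→d10:-→d11:-→d12:-→d13:-→d14:-→d15:-→d16:H4→d17:- -> H4
  + 22.166.113.144/28 (H6) depth=28
  + 129.192.0.0/12 (H0) depth=12
  + 129.204.224.0/24 (H5) depth=24
  lookup 129.204.224.9: bits 100000011100110011100000 walk d0:H4→d1:-→d2:-→d3:-→d4:-→d5:-→d6:-→d7:-→d8:-→d9:-→d10:-→d11:-→d12:H0→d13:-→d14:-→d15:-→d16:-→d17:-→d18:-→d19:-→d20:-→d21:-→d22:-→d23:-→d24:H5 -> H5
  lookup 22.166.0.119: bits 00010110101001100 walk d0:H4→d1:-→d2:-→d3:-→d4:-→d5:-→d6:-→d7:-→d8:-→d9:-→d10:-→d11:-→d12:-→d13:-→d14:-→d15:-→d16:H4→d17:- -> H4
  lookup 22.166.113.150: bits 0001011010100110011100011001 walk d0:H4→d1:-→d2:-→d3:-→d4:-→d5:-→d6:-→d7:-→d8:-→d9:-→d10:-→d11:-→d12:-→d13:-→d14:-→d15:-→d16:H4→d17:-→d18:-→d19:-→d20:H7→d21:-→d22:-→d23:-→d24:-→d25:-→d26:-→d27:-→d28:H6 -> H6
  - 129.204.224.0/24 clear@24
  + 0.0.0.0/1 (H5) depth=1
  + 22.166.0.0/16 (H0) depth=16
  + 43.57.227.112/28 (H4) depth=28
  - 22.166.112.0/20 clear@20
  + 22.166.113.0/24 (H5) depth=24
  lookup 22.166.113.155: bits 0001011010100110011100011001 walk d0:H4→d1:H5→d2:-→d3:-→d4:-→d5:-→d6:-→d7:-→d8:-→d9:-→d10:-→d11:-→d12:-→d13:-→d14:-→d15:-→d16:H0→d17:-→d18:-→d19:-→d20:-→d21:-→d22:-→d23:-→d24:H5→d25:-→d26:-→d27:-→d28:H6 -> H6
  + 129.204.224.0/24 (H4) depth=24
  lookup 0.0.0.52: bits 000 walk d0:H4→d1:H5→d2:-→d3:- -> H5
  + 22.166.113.0/24 (H3) depth=24
  lookup 22.166.113.148: bits 0001011010100110011100011001 walk d0:H4→d1:H5→d2:-→d3:-→d4:-→d5:-→d6:-→d7:-→d8:-→d9:-→d10:-→d11:-→d12:-→d13:-→d14:-→d15:-→d16:H0→d17:-→d18:-→d19:-→d20:-→d21:-→d22:-→d23:-→d24:H3→d25:-→d26:-→d27:-→d28:H6 -> H6
  + 22.166.113.147/32 (H3) depth=32

== LOOKUPS ==
["H1","H5","H4","H7","H4","H5","H4","H6","H6","H5","H6"]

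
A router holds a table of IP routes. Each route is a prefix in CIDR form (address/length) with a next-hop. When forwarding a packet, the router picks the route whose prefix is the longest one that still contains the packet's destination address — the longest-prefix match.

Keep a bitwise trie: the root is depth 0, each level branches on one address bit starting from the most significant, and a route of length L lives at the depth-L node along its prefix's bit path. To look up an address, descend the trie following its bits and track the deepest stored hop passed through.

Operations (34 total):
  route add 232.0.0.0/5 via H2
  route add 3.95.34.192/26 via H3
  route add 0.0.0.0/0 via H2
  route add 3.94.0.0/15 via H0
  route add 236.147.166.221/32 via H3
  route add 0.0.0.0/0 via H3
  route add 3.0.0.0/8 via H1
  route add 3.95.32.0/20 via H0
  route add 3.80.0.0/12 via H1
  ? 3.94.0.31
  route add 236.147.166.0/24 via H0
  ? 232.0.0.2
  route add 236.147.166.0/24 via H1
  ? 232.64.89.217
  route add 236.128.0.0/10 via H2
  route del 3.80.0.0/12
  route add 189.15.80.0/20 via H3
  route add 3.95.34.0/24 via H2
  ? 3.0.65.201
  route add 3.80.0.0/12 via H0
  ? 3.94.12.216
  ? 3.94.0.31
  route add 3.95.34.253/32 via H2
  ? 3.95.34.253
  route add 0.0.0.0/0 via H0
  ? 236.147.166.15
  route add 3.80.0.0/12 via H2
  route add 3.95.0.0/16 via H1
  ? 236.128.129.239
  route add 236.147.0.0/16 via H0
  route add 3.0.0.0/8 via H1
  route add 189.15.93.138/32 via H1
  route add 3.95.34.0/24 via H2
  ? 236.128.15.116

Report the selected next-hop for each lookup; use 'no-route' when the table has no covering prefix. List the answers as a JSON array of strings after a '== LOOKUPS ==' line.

Trace:
  add 232.0.0.0/5 -> H2 at depth 5
  add 3.95.34.192/26 -> H3 at depth 26
  add 0.0.0.0/0 -> H2 at depth 0
  add 3.94.0.0/15 -> H0 at depth 15
  add 236.147.166.221/32 -> H3 at depth 32
  add 0.0.0.0/0 -> H3 at depth 0
  add 3.0.0.0/8 -> H1 at depth 8
  add 3.95.32.0/20 -> H0 at depth 20
  add 3.80.0.0/12 -> H1 at depth 12
  ? 3.94.0.31  path d0:H3→d1:-→d2:-→d3:-→d4:-→d5:-→d6:-→d7:-→d8:H1→d9:-→d10:-→d11:-→d12:H1→d13:-→d14:-→d15:H0  best=H0
  add 236.147.166.0/24 -> H0 at depth 24
  ? 232.0.0.2  path d0:H3→d1:-→d2:-→d3:-→d4:-→d5:H2  best=H2
  add 236.147.166.0/24 -> H1 at depth 24
  ? 232.64.89.217  path d0:H3→d1:-→d2:-→d3:-→d4:-→d5:H2  best=H2
  add 236.128.0.0/10 -> H2 at depth 10
  - 3.80.0.0/12 clear@12
  add 189.15.80.0/20 -> H3 at depth 20
  add 3.95.34.0/24 -> H2 at depth 24
  ? 3.0.65.201  path d0:H3→d1:-→d2:-→d3:-→d4:-→d5:-→d6:-→d7:-→d8:H1→d9:-  best=H1
  add 3.80.0.0/12 -> H0 at depth 12
  ? 3.94.12.216  path d0:H3→d1:-→d2:-→d3:-→d4:-→d5:-→d6:-→d7:-→d8:H1→d9:-→d10:-→d11:-→d12:H0→d13:-→d14:-→d15:H0  best=H0
  ? 3.94.0.31  path d0:H3→d1:-→d2:-→d3:-→d4:-→d5:-→d6:-→d7:-→d8:H1→d9:-→d10:-→d11:-→d12:H0→d13:-→d14:-→d15:H0  best=H0
  add 3.95.34.253/32 -> H2 at depth 32
  ? 3.95.34.253  path d0:H3→d1:-→d2:-→d3:-→d4:-→d5:-→d6:-→d7:-→d8:H1→d9:-→d10:-→d11:-→d12:H0→d13:-→d14:-→d15:H0→d16:-→d17:-→d18:-→d19:-→d20:H0→d21:-→d22:-→d23:-→d24:H2→d25:-→d26:H3→d27:-→d28:-→d29:-→d30:-→d31:-→d32:H2  best=H2
  add 0.0.0.0/0 -> H0 at depth 0
  ? 236.147.166.15  path d0:H0→d1:-→d2:-→d3:-→d4:-→d5:H2→d6:-→d7:-→d8:-→d9:-→d10:H2→d11:-→d12:-→d13:-→d14:-→d15:-→d16:-→d17:-→d18:-→d19:-→d20:-→d21:-→d22:-→d23:-→d24:H1  best=H1
  add 3.80.0.0/12 -> H2 at depth 12
  add 3.95.0.0/16 -> H1 at depth 16
  ? 236.128.129.239  path d0:H0→d1:-→d2:-→d3:-→d4:-→d5:H2→d6:-→d7:-→d8:-→d9:-→d10:H2→d11:-  best=H2
  add 236.147.0.0/16 -> H0 at depth 16
  add 3.0.0.0/8 -> H1 at depth 8
  add 189.15.93.138/32 -> H1 at depth 32
  add 3.95.34.0/24 -> H2 at depth 24
  ? 236.128.15.116  path d0:H0→d1:-→d2:-→d3:-→d4:-→d5:H2→d6:-→d7:-→d8:-→d9:-→d10:H2→d11:-  best=H2

== LOOKUPS ==
["H0","H2","H2","H1","H0","H0","H2","H1","H2","H2"]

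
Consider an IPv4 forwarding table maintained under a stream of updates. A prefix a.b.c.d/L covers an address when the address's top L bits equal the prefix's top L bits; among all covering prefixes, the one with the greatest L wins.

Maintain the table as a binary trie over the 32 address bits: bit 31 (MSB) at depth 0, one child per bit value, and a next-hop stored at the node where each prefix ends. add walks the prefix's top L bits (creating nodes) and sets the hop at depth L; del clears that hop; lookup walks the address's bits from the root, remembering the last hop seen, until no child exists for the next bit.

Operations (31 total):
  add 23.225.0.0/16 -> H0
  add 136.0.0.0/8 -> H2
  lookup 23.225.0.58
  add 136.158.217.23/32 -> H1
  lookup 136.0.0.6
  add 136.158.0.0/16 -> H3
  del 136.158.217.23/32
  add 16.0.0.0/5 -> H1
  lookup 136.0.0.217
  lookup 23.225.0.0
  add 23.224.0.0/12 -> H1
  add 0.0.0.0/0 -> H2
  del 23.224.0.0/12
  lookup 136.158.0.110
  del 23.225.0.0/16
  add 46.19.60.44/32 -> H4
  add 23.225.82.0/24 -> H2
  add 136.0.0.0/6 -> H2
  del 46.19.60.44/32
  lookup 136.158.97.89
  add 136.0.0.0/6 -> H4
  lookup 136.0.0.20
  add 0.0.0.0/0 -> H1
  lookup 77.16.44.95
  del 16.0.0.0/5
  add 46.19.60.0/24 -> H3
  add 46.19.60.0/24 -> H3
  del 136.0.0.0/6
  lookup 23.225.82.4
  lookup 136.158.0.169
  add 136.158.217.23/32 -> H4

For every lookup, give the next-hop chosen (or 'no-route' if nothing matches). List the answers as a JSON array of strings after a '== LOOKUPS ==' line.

Trace:
  add 23.225.0.0/16 -> H0 at depth 16
  add 136.0.0.0/8 -> H2 at depth 8
  ? 23.225.0.58  path d0:-→d1:-→d2:-→d3:-→d4:-→d5:-→d6:-→d7:-→d8:-→d9:-→d10:-→d11:-→d12:-→d13:-→d14:-→d15:-→d16:H0  best=H0
  add 136.158.217.23/32 -> H1 at depth 32
  ? 136.0.0.6  path d0:-→d1:-→d2:-→d3:-→d4:-→d5:-→d6:-→d7:-→d8:H2  best=H2
  add 136.158.0.0/16 -> H3 at depth 16
  - 136.158.217.23/32 clear@32
  add 16.0.0.0/5 -> H1 at depth 5
  ? 136.0.0.217  path d0:-→d1:-→d2:-→d3:-→d4:-→d5:-→d6:-→d7:-→d8:H2  best=H2
  ? 23.225.0.0  path d0:-→d1:-→d2:-→d3:-→d4:-→d5:H1→d6:-→d7:-→d8:-→d9:-→d10:-→d11:-→d12:-→d13:-→d14:-→d15:-→d16:H0  best=H0
  add 23.224.0.0/12 -> H1 at depth 12
  add 0.0.0.0/0 -> H2 at depth 0
  - 23.224.0.0/12 clear@12
  ? 136.158.0.110  path d0:H2→d1:-→d2:-→d3:-→d4:-→d5:-→d6:-→d7:-→d8:H2→d9:-→d10:-→d11:-→d12:-→d13:-→d14:-→d15:-→d16:H3  best=H3
  - 23.225.0.0/16 clear@16
  add 46.19.60.44/32 -> H4 at depth 32
  add 23.225.82.0/24 -> H2 at depth 24
  add 136.0.0.0/6 -> H2 at depth 6
  - 46.19.60.44/32 clear@32
  ? 136.158.97.89  path d0:H2→d1:-→d2:-→d3:-→d4:-→d5:-→d6:H2→d7:-→d8:H2→d9:-→d10:-→d11:-→d12:-→d13:-→d14:-→d15:-→d16:H3  best=H3
  add 136.0.0.0/6 -> H4 at depth 6
  ? 136.0.0.20  path d0:H2→d1:-→d2:-→d3:-→d4:-→d5:-→d6:H4→d7:-→d8:H2  best=H2
  add 0.0.0.0/0 -> H1 at depth 0
  ? 77.16.44.95  path d0:H1→d1:-  best=H1
  - 16.0.0.0/5 clear@5
  add 46.19.60.0/24 -> H3 at depth 24
  add 46.19.60.0/24 -> H3 at depth 24
  - 136.0.0.0/6 clear@6
  ? 23.225.82.4  path d0:H1→d1:-→d2:-→d3:-→d4:-→d5:-→d6:-→d7:-→d8:-→d9:-→d10:-→d11:-→d12:-→d13:-→d14:-→d15:-→d16:-→d17:-→d18:-→d19:-→d20:-→d21:-→d22:-→d23:-→d24:H2  best=H2
  ? 136.158.0.169  path d0:H1→d1:-→d2:-→d3:-→d4:-→d5:-→d6:-→d7:-→d8:H2→d9:-→d10:-→d11:-→d12:-→d13:-→d14:-→d15:-→d16:H3  best=H3
  add 136.158.217.23/32 -> H4 at depth 32

== LOOKUPS ==
["H0","H2","H2","H0","H3","H3","H2","H1","H2","H3"]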